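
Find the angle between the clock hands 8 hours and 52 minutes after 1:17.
First find the time 8 hours and 52 minutes after 1:17.
Total minutes: 1 x 60 + 17 + 8 x 60 + 52 = 609.
609 mod 720 = 609 minutes = 10:09.
Now compute the angle at 10:09:
Hour hand: 10 x 30 + 9 x 0.5 = 304.5 degrees
Minute hand: 9 x 6 = 54 degrees
Difference: |304.5 - 54| = 250.5 degrees
Smaller angle: 360 - 250.5 = 109.5 degrees

Final answer: 109.5 degrees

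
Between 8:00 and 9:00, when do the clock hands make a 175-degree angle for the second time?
At t minutes past 8:00, the hour hand is at 30 x 8 + 0.5t degrees and the minute hand is at 6t degrees.
The smaller angle between them is 175 degrees when |30H - 5.5t| = 175 or |30H - 5.5t| = 185.
With H = 8, solve 30 x 8 - 5.5t = +/- target for each target:
  t = (30 x 8 - 175) / 5.5 = 11.82
  t = (30 x 8 + 175) / 5.5 = 75.45 (outside (0, 60))
  t = (30 x 8 - 185) / 5.5 = 10
  t = (30 x 8 + 185) / 5.5 = 77.27 (outside (0, 60))
Valid solutions in (0, 60): {10, 11.82} minutes.
The second occurrence is t = 11.82 minutes.
The hands form a 175-degree angle at 11.82 minutes past 8:00.

Final answer: 11.82 minutes past 8:00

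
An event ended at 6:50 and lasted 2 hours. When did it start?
Starting time: 6:50 = 410 total minutes past 12:00
Subtracting: 2 hours = 120 minutes
410 - 120 = 290 minutes
= 4 hours and 50 minutes past 12:00 = 4:50

Final answer: 4:50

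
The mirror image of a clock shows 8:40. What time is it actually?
Reflection across the vertical (12-6) axis maps a hand at angle A degrees to (360 - A) degrees, which sends a reading of T minutes past 12:00 to (720 - T) minutes past 12:00.
Mirror reads 8:40 = 520 minutes past 12:00.
Actual time: (720 - 520) mod 720 = 200 minutes = 3:20.

Final answer: 3:20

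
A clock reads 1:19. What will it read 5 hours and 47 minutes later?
Starting time: 1:19
Adding 47 minutes to 19 minutes: 19 + 47 = 66 minutes = 1 hour and 6 minutes
Adding 5 hours: 1 + 5 + 1 (carry) = 7
Final time: 7:06

Final answer: 7:06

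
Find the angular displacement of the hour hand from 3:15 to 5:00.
The hour hand moves 0.5 degrees per minute.
Time elapsed: 5:00 - 3:15 = 105 minutes
Angular displacement: 105 x 0.5 = 52.5 degrees

Final answer: 52.5 degrees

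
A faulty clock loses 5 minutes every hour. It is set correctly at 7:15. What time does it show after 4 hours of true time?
For every 60 true minutes, the faulty clock advances 60 - 5 = 55 minutes.
True elapsed: 4 hours = 240 minutes.
Faulty clock advances: 240 x 55/60 = 220 minutes (drift: 20 minutes behind).
Shown time: 7:15 + 220 minutes = 10:55.

Final answer: 10:55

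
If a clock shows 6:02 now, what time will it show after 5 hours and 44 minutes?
Starting time: 6:02
Adding 44 minutes to 2 minutes: 2 + 44 = 46 minutes
Adding 5 hours: 6 + 5 = 11
Final time: 11:46

Final answer: 11:46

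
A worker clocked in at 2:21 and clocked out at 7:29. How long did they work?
From 2:21 to 7:29:
(7 x 60 + 29) - (2 x 60 + 21) = 449 - 141 = 308 minutes
= 5 hours and 8 minutes

Final answer: 5 hours and 8 minutes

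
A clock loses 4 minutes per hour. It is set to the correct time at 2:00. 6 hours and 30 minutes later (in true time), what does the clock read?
For every 60 true minutes, the faulty clock advances 60 - 4 = 56 minutes.
True elapsed: 6 hours and 30 minutes = 390 minutes.
Faulty clock advances: 390 x 56/60 = 364 minutes (drift: 26 minutes behind).
Shown time: 2:00 + 364 minutes = 8:04.

Final answer: 8:04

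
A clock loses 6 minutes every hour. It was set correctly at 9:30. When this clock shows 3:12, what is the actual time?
For every 60 true minutes, the faulty clock advances 54 minutes, so 1 faulty-clock minute corresponds to 60/54 true minutes.
From 9:30 to 3:12 on the faulty dial is 342 minutes.
True elapsed: 342 x 60/54 = 380 minutes = 6 hours and 20 minutes.
True time: 9:30 + 6 hours and 20 minutes = 3:50.

Final answer: 3:50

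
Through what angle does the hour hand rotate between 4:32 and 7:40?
The hour hand moves 0.5 degrees per minute.
Time elapsed: 7:40 - 4:32 = 188 minutes
Angular displacement: 188 x 0.5 = 94 degrees

Final answer: 94 degrees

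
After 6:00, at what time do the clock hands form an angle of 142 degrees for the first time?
At t minutes past 6:00, the hour hand is at 30 x 6 + 0.5t degrees and the minute hand is at 6t degrees.
The smaller angle between them is 142 degrees when |30H - 5.5t| = 142 or |30H - 5.5t| = 218.
With H = 6, solve 30 x 6 - 5.5t = +/- target for each target:
  t = (30 x 6 - 142) / 5.5 = 6.91
  t = (30 x 6 + 142) / 5.5 = 58.55
  t = (30 x 6 - 218) / 5.5 = -6.91 (outside (0, 60))
  t = (30 x 6 + 218) / 5.5 = 72.36 (outside (0, 60))
Valid solutions in (0, 60): {6.91, 58.55} minutes.
The first occurrence is t = 6.91 minutes.
The hands form a 142-degree angle at 6.91 minutes past 6:00.

Final answer: 6.91 minutes past 6:00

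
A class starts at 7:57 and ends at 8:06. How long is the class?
From 7:57 to 8:06:
(8 x 60 + 6) - (7 x 60 + 57) = 486 - 477 = 9 minutes
= 9 minutes

Final answer: 9 minutes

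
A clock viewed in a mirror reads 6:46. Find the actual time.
Reflection across the vertical (12-6) axis maps a hand at angle A degrees to (360 - A) degrees, which sends a reading of T minutes past 12:00 to (720 - T) minutes past 12:00.
Mirror reads 6:46 = 406 minutes past 12:00.
Actual time: (720 - 406) mod 720 = 314 minutes = 5:14.

Final answer: 5:14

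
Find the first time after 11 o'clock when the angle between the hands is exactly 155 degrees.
At t minutes past 11:00, the hour hand is at 30 x 11 + 0.5t degrees and the minute hand is at 6t degrees.
The smaller angle between them is 155 degrees when |30H - 5.5t| = 155 or |30H - 5.5t| = 205.
With H = 11, solve 30 x 11 - 5.5t = +/- target for each target:
  t = (30 x 11 - 155) / 5.5 = 31.82
  t = (30 x 11 + 155) / 5.5 = 88.18 (outside (0, 60))
  t = (30 x 11 - 205) / 5.5 = 22.73
  t = (30 x 11 + 205) / 5.5 = 97.27 (outside (0, 60))
Valid solutions in (0, 60): {22.73, 31.82} minutes.
The first occurrence is t = 22.73 minutes.
The hands form a 155-degree angle at 22.73 minutes past 11:00.

Final answer: 22.73 minutes past 11:00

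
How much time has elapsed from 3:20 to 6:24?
From 3:20 to 6:24:
(6 x 60 + 24) - (3 x 60 + 20) = 384 - 200 = 184 minutes
= 3 hours and 4 minutes

Final answer: 3 hours and 4 minutes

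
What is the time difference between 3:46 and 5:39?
From 3:46 to 5:39:
(5 x 60 + 39) - (3 x 60 + 46) = 339 - 226 = 113 minutes
= 1 hour and 53 minutes

Final answer: 1 hour and 53 minutes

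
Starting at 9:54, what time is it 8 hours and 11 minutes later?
Starting time: 9:54
Adding 11 minutes to 54 minutes: 54 + 11 = 65 minutes = 1 hour and 5 minutes
Adding 8 hours: 9 + 8 + 1 (carry) = 18 - 12 = 6
Final time: 6:05

Final answer: 6:05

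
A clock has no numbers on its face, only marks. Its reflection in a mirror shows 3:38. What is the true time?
Reflection across the vertical (12-6) axis maps a hand at angle A degrees to (360 - A) degrees, which sends a reading of T minutes past 12:00 to (720 - T) minutes past 12:00.
Mirror reads 3:38 = 218 minutes past 12:00.
Actual time: (720 - 218) mod 720 = 502 minutes = 8:22.

Final answer: 8:22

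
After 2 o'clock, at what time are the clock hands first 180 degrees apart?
For hands to be 180 degrees apart: |30H - 5.5t| = 180
With H = 2: t = (30 x 2 + 180)/5.5 = 43.64 or t = (30 x 2 - 180)/5.5 = -21.82
First valid solution (0 < t < 60): t = 43.64 minutes
The hands are opposite at 43.64 minutes past 2:00.

Final answer: 43.64 minutes past 2:00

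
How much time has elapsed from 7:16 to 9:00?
From 7:16 to 9:00:
(9 x 60 + 0) - (7 x 60 + 16) = 540 - 436 = 104 minutes
= 1 hour and 44 minutes

Final answer: 1 hour and 44 minutes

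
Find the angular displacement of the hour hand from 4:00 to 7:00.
The hour hand moves 0.5 degrees per minute.
Time elapsed: 7:00 - 4:00 = 180 minutes
Angular displacement: 180 x 0.5 = 90 degrees

Final answer: 90 degrees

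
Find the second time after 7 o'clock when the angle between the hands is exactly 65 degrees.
At t minutes past 7:00, the hour hand is at 30 x 7 + 0.5t degrees and the minute hand is at 6t degrees.
The smaller angle between them is 65 degrees when |30H - 5.5t| = 65 or |30H - 5.5t| = 295.
With H = 7, solve 30 x 7 - 5.5t = +/- target for each target:
  t = (30 x 7 - 65) / 5.5 = 26.36
  t = (30 x 7 + 65) / 5.5 = 50
  t = (30 x 7 - 295) / 5.5 = -15.45 (outside (0, 60))
  t = (30 x 7 + 295) / 5.5 = 91.82 (outside (0, 60))
Valid solutions in (0, 60): {26.36, 50} minutes.
The second occurrence is t = 50 minutes.
The hands form a 65-degree angle at 50 minutes past 7:00.

Final answer: 50 minutes past 7:00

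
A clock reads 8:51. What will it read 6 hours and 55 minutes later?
Starting time: 8:51
Adding 55 minutes to 51 minutes: 51 + 55 = 106 minutes = 1 hour and 46 minutes
Adding 6 hours: 8 + 6 + 1 (carry) = 15 - 12 = 3
Final time: 3:46

Final answer: 3:46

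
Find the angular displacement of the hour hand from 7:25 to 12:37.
The hour hand moves 0.5 degrees per minute.
Time elapsed: 12:37 - 7:25 = 312 minutes
Angular displacement: 312 x 0.5 = 156 degrees

Final answer: 156 degrees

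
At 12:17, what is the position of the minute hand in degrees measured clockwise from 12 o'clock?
The minute hand moves 6 degrees per minute.
At 12:17: 17 x 6 = 102 degrees

Final answer: 102 degrees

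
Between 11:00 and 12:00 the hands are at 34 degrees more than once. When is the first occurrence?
At t minutes past 11:00, the hour hand is at 30 x 11 + 0.5t degrees and the minute hand is at 6t degrees.
The smaller angle between them is 34 degrees when |30H - 5.5t| = 34 or |30H - 5.5t| = 326.
With H = 11, solve 30 x 11 - 5.5t = +/- target for each target:
  t = (30 x 11 - 34) / 5.5 = 53.82
  t = (30 x 11 + 34) / 5.5 = 66.18 (outside (0, 60))
  t = (30 x 11 - 326) / 5.5 = 0.73
  t = (30 x 11 + 326) / 5.5 = 119.27 (outside (0, 60))
Valid solutions in (0, 60): {0.73, 53.82} minutes.
The first occurrence is t = 0.73 minutes.
The hands form a 34-degree angle at 0.73 minutes past 11:00.

Final answer: 0.73 minutes past 11:00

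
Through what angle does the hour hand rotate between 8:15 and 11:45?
The hour hand moves 0.5 degrees per minute.
Time elapsed: 11:45 - 8:15 = 210 minutes
Angular displacement: 210 x 0.5 = 105 degrees

Final answer: 105 degrees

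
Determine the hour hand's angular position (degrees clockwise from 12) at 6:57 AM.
The hour hand moves 30 degrees per hour and 0.5 degrees per minute.
At 6:57: (6) x 30 + 57 x 0.5 = 180 + 28.5 = 208.5 degrees

Final answer: 208.5 degrees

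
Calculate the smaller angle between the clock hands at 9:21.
Hour hand position: 9 x 30 + 21 x 0.5 = 280.5 degrees
Minute hand position: 21 x 6 = 126 degrees
Difference: |280.5 - 126| = 154.5 degrees
The angle between the hands is 154.5 degrees

Final answer: 154.5 degrees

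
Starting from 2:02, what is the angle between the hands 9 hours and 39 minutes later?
First find the time 9 hours and 39 minutes after 2:02.
Total minutes: 2 x 60 + 2 + 9 x 60 + 39 = 701.
701 mod 720 = 701 minutes = 11:41.
Now compute the angle at 11:41:
Hour hand: 11 x 30 + 41 x 0.5 = 350.5 degrees
Minute hand: 41 x 6 = 246 degrees
Difference: |350.5 - 246| = 104.5 degrees
The angle is 104.5 degrees

Final answer: 104.5 degrees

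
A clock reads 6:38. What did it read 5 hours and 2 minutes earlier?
Starting time: 6:38 = 398 total minutes past 12:00
Subtracting: 5 hours and 2 minutes = 302 minutes
398 - 302 = 96 minutes
= 1 hour and 36 minutes past 12:00 = 1:36

Final answer: 1:36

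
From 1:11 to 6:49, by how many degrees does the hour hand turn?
The hour hand moves 0.5 degrees per minute.
Time elapsed: 6:49 - 1:11 = 338 minutes
Angular displacement: 338 x 0.5 = 169 degrees

Final answer: 169 degrees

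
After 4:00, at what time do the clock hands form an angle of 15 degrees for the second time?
At t minutes past 4:00, the hour hand is at 30 x 4 + 0.5t degrees and the minute hand is at 6t degrees.
The smaller angle between them is 15 degrees when |30H - 5.5t| = 15 or |30H - 5.5t| = 345.
With H = 4, solve 30 x 4 - 5.5t = +/- target for each target:
  t = (30 x 4 - 15) / 5.5 = 19.09
  t = (30 x 4 + 15) / 5.5 = 24.55
  t = (30 x 4 - 345) / 5.5 = -40.91 (outside (0, 60))
  t = (30 x 4 + 345) / 5.5 = 84.55 (outside (0, 60))
Valid solutions in (0, 60): {19.09, 24.55} minutes.
The second occurrence is t = 24.55 minutes.
The hands form a 15-degree angle at 24.55 minutes past 4:00.

Final answer: 24.55 minutes past 4:00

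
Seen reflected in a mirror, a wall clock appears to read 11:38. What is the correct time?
Reflection across the vertical (12-6) axis maps a hand at angle A degrees to (360 - A) degrees, which sends a reading of T minutes past 12:00 to (720 - T) minutes past 12:00.
Mirror reads 11:38 = 698 minutes past 12:00.
Actual time: (720 - 698) mod 720 = 22 minutes = 12:22.

Final answer: 12:22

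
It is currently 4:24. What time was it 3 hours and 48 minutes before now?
Starting time: 4:24 = 264 total minutes past 12:00
Subtracting: 3 hours and 48 minutes = 228 minutes
264 - 228 = 36 minutes
= 36 minutes past 12:00 = 12:36

Final answer: 12:36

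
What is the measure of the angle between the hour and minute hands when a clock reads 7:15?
Hour hand position: 7 x 30 + 15 x 0.5 = 217.5 degrees
Minute hand position: 15 x 6 = 90 degrees
Difference: |217.5 - 90| = 127.5 degrees
The angle between the hands is 127.5 degrees

Final answer: 127.5 degrees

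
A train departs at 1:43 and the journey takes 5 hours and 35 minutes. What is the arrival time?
Starting time: 1:43
Adding 35 minutes to 43 minutes: 43 + 35 = 78 minutes = 1 hour and 18 minutes
Adding 5 hours: 1 + 5 + 1 (carry) = 7
Final time: 7:18

Final answer: 7:18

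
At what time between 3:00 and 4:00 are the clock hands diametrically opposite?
For hands to be 180 degrees apart: |30H - 5.5t| = 180
With H = 3: t = (30 x 3 + 180)/5.5 = 49.09 or t = (30 x 3 - 180)/5.5 = -16.36
First valid solution (0 < t < 60): t = 49.09 minutes
The hands are opposite at 49.09 minutes past 3:00.

Final answer: 49.09 minutes past 3:00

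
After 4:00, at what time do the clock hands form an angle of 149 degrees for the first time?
At t minutes past 4:00, the hour hand is at 30 x 4 + 0.5t degrees and the minute hand is at 6t degrees.
The smaller angle between them is 149 degrees when |30H - 5.5t| = 149 or |30H - 5.5t| = 211.
With H = 4, solve 30 x 4 - 5.5t = +/- target for each target:
  t = (30 x 4 - 149) / 5.5 = -5.27 (outside (0, 60))
  t = (30 x 4 + 149) / 5.5 = 48.91
  t = (30 x 4 - 211) / 5.5 = -16.55 (outside (0, 60))
  t = (30 x 4 + 211) / 5.5 = 60.18 (outside (0, 60))
Valid solutions in (0, 60): {48.91} minutes.
The first occurrence is t = 48.91 minutes.
The hands form a 149-degree angle at 48.91 minutes past 4:00.

Final answer: 48.91 minutes past 4:00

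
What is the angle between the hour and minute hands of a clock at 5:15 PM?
Hour hand position: 5 x 30 + 15 x 0.5 = 157.5 degrees
Minute hand position: 15 x 6 = 90 degrees
Difference: |157.5 - 90| = 67.5 degrees
The angle between the hands is 67.5 degrees

Final answer: 67.5 degrees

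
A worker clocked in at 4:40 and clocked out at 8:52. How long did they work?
From 4:40 to 8:52:
(8 x 60 + 52) - (4 x 60 + 40) = 532 - 280 = 252 minutes
= 4 hours and 12 minutes

Final answer: 4 hours and 12 minutes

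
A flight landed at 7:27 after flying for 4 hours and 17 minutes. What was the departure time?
Starting time: 7:27 = 447 total minutes past 12:00
Subtracting: 4 hours and 17 minutes = 257 minutes
447 - 257 = 190 minutes
= 3 hours and 10 minutes past 12:00 = 3:10

Final answer: 3:10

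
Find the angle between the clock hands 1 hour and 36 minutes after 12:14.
First find the time 1 hour and 36 minutes after 12:14.
Total minutes: 12 x 60 + 14 + 1 x 60 + 36 = 830.
830 mod 720 = 110 minutes = 1:50.
Now compute the angle at 1:50:
Hour hand: 1 x 30 + 50 x 0.5 = 55 degrees
Minute hand: 50 x 6 = 300 degrees
Difference: |55 - 300| = 245 degrees
Smaller angle: 360 - 245 = 115 degrees

Final answer: 115 degrees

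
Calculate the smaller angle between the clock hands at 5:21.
Hour hand position: 5 x 30 + 21 x 0.5 = 160.5 degrees
Minute hand position: 21 x 6 = 126 degrees
Difference: |160.5 - 126| = 34.5 degrees
The angle between the hands is 34.5 degrees

Final answer: 34.5 degrees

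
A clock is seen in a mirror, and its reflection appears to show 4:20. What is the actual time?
Reflection across the vertical (12-6) axis maps a hand at angle A degrees to (360 - A) degrees, which sends a reading of T minutes past 12:00 to (720 - T) minutes past 12:00.
Mirror reads 4:20 = 260 minutes past 12:00.
Actual time: (720 - 260) mod 720 = 460 minutes = 7:40.

Final answer: 7:40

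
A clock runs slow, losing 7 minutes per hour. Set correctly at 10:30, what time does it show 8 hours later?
For every 60 true minutes, the faulty clock advances 60 - 7 = 53 minutes.
True elapsed: 8 hours = 480 minutes.
Faulty clock advances: 480 x 53/60 = 424 minutes (drift: 56 minutes behind).
Shown time: 10:30 + 424 minutes = 5:34.

Final answer: 5:34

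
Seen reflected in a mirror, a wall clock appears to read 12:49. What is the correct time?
Reflection across the vertical (12-6) axis maps a hand at angle A degrees to (360 - A) degrees, which sends a reading of T minutes past 12:00 to (720 - T) minutes past 12:00.
Mirror reads 12:49 = 49 minutes past 12:00.
Actual time: (720 - 49) mod 720 = 671 minutes = 11:11.

Final answer: 11:11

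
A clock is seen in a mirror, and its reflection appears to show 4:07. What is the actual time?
Reflection across the vertical (12-6) axis maps a hand at angle A degrees to (360 - A) degrees, which sends a reading of T minutes past 12:00 to (720 - T) minutes past 12:00.
Mirror reads 4:07 = 247 minutes past 12:00.
Actual time: (720 - 247) mod 720 = 473 minutes = 7:53.

Final answer: 7:53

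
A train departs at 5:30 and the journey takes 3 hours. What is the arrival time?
Starting time: 5:30
Adding 0 minutes to 30 minutes: 30 + 0 = 30 minutes
Adding 3 hours: 5 + 3 = 8
Final time: 8:30

Final answer: 8:30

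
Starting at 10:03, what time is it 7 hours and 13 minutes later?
Starting time: 10:03
Adding 13 minutes to 3 minutes: 3 + 13 = 16 minutes
Adding 7 hours: 10 + 7 = 17 - 12 = 5
Final time: 5:16

Final answer: 5:16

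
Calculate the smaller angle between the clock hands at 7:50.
Hour hand position: 7 x 30 + 50 x 0.5 = 235 degrees
Minute hand position: 50 x 6 = 300 degrees
Difference: |235 - 300| = 65 degrees
The angle between the hands is 65 degrees

Final answer: 65 degrees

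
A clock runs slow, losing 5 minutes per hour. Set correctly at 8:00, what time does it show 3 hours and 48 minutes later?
For every 60 true minutes, the faulty clock advances 60 - 5 = 55 minutes.
True elapsed: 3 hours and 48 minutes = 228 minutes.
Faulty clock advances: 228 x 55/60 = 209 minutes (drift: 19 minutes behind).
Shown time: 8:00 + 209 minutes = 11:29.

Final answer: 11:29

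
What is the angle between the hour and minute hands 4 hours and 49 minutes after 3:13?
First find the time 4 hours and 49 minutes after 3:13.
Total minutes: 3 x 60 + 13 + 4 x 60 + 49 = 482.
482 mod 720 = 482 minutes = 8:02.
Now compute the angle at 8:02:
Hour hand: 8 x 30 + 2 x 0.5 = 241 degrees
Minute hand: 2 x 6 = 12 degrees
Difference: |241 - 12| = 229 degrees
Smaller angle: 360 - 229 = 131 degrees

Final answer: 131 degrees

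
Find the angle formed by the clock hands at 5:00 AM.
Hour hand position: 5 x 30 + 0 x 0.5 = 150 degrees
Minute hand position: 0 x 6 = 0 degrees
Difference: |150 - 0| = 150 degrees
The angle between the hands is 150 degrees

Final answer: 150 degrees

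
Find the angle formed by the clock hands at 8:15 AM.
Hour hand position: 8 x 30 + 15 x 0.5 = 247.5 degrees
Minute hand position: 15 x 6 = 90 degrees
Difference: |247.5 - 90| = 157.5 degrees
The angle between the hands is 157.5 degrees

Final answer: 157.5 degrees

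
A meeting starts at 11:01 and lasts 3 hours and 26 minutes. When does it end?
Starting time: 11:01
Adding 26 minutes to 1 minute: 1 + 26 = 27 minutes
Adding 3 hours: 11 + 3 = 14 - 12 = 2
Final time: 2:27

Final answer: 2:27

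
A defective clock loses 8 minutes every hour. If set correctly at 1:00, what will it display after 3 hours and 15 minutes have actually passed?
For every 60 true minutes, the faulty clock advances 60 - 8 = 52 minutes.
True elapsed: 3 hours and 15 minutes = 195 minutes.
Faulty clock advances: 195 x 52/60 = 169 minutes (drift: 26 minutes behind).
Shown time: 1:00 + 169 minutes = 3:49.

Final answer: 3:49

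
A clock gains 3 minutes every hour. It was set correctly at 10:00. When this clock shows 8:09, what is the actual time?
For every 60 true minutes, the faulty clock advances 63 minutes, so 1 faulty-clock minute corresponds to 60/63 true minutes.
From 10:00 to 8:09 on the faulty dial is 609 minutes.
True elapsed: 609 x 60/63 = 580 minutes = 9 hours and 40 minutes.
True time: 10:00 + 9 hours and 40 minutes = 7:40.

Final answer: 7:40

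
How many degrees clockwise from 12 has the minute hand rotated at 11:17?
The minute hand moves 6 degrees per minute.
At 11:17: 17 x 6 = 102 degrees

Final answer: 102 degrees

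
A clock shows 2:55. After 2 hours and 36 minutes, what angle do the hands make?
First find the time 2 hours and 36 minutes after 2:55.
Total minutes: 2 x 60 + 55 + 2 x 60 + 36 = 331.
331 mod 720 = 331 minutes = 5:31.
Now compute the angle at 5:31:
Hour hand: 5 x 30 + 31 x 0.5 = 165.5 degrees
Minute hand: 31 x 6 = 186 degrees
Difference: |165.5 - 186| = 20.5 degrees
The angle is 20.5 degrees

Final answer: 20.5 degrees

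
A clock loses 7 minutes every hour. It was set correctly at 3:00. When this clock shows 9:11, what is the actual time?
For every 60 true minutes, the faulty clock advances 53 minutes, so 1 faulty-clock minute corresponds to 60/53 true minutes.
From 3:00 to 9:11 on the faulty dial is 371 minutes.
True elapsed: 371 x 60/53 = 420 minutes = 7 hours.
True time: 3:00 + 7 hours = 10:00.

Final answer: 10:00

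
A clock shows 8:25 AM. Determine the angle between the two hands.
Hour hand position: 8 x 30 + 25 x 0.5 = 252.5 degrees
Minute hand position: 25 x 6 = 150 degrees
Difference: |252.5 - 150| = 102.5 degrees
The angle between the hands is 102.5 degrees

Final answer: 102.5 degrees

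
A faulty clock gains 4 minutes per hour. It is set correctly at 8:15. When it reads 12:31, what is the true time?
For every 60 true minutes, the faulty clock advances 64 minutes, so 1 faulty-clock minute corresponds to 60/64 true minutes.
From 8:15 to 12:31 on the faulty dial is 256 minutes.
True elapsed: 256 x 60/64 = 240 minutes = 4 hours.
True time: 8:15 + 4 hours = 12:15.

Final answer: 12:15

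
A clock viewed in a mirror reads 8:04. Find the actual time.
Reflection across the vertical (12-6) axis maps a hand at angle A degrees to (360 - A) degrees, which sends a reading of T minutes past 12:00 to (720 - T) minutes past 12:00.
Mirror reads 8:04 = 484 minutes past 12:00.
Actual time: (720 - 484) mod 720 = 236 minutes = 3:56.

Final answer: 3:56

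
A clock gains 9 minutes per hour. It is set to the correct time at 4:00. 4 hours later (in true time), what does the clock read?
For every 60 true minutes, the faulty clock advances 60 + 9 = 69 minutes.
True elapsed: 4 hours = 240 minutes.
Faulty clock advances: 240 x 69/60 = 276 minutes (drift: 36 minutes ahead).
Shown time: 4:00 + 276 minutes = 8:36.

Final answer: 8:36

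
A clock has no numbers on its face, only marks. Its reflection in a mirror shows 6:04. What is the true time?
Reflection across the vertical (12-6) axis maps a hand at angle A degrees to (360 - A) degrees, which sends a reading of T minutes past 12:00 to (720 - T) minutes past 12:00.
Mirror reads 6:04 = 364 minutes past 12:00.
Actual time: (720 - 364) mod 720 = 356 minutes = 5:56.

Final answer: 5:56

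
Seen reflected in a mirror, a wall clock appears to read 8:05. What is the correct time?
Reflection across the vertical (12-6) axis maps a hand at angle A degrees to (360 - A) degrees, which sends a reading of T minutes past 12:00 to (720 - T) minutes past 12:00.
Mirror reads 8:05 = 485 minutes past 12:00.
Actual time: (720 - 485) mod 720 = 235 minutes = 3:55.

Final answer: 3:55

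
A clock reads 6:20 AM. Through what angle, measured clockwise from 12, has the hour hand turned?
The hour hand moves 30 degrees per hour and 0.5 degrees per minute.
At 6:20: (6) x 30 + 20 x 0.5 = 180 + 10 = 190 degrees

Final answer: 190 degrees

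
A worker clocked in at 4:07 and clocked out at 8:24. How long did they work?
From 4:07 to 8:24:
(8 x 60 + 24) - (4 x 60 + 7) = 504 - 247 = 257 minutes
= 4 hours and 17 minutes

Final answer: 4 hours and 17 minutes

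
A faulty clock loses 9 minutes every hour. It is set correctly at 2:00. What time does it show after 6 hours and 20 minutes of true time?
For every 60 true minutes, the faulty clock advances 60 - 9 = 51 minutes.
True elapsed: 6 hours and 20 minutes = 380 minutes.
Faulty clock advances: 380 x 51/60 = 323 minutes (drift: 57 minutes behind).
Shown time: 2:00 + 323 minutes = 7:23.

Final answer: 7:23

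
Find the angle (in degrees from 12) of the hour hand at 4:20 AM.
The hour hand moves 30 degrees per hour and 0.5 degrees per minute.
At 4:20: (4) x 30 + 20 x 0.5 = 120 + 10 = 130 degrees

Final answer: 130 degrees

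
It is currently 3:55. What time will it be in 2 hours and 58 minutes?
Starting time: 3:55
Adding 58 minutes to 55 minutes: 55 + 58 = 113 minutes = 1 hour and 53 minutes
Adding 2 hours: 3 + 2 + 1 (carry) = 6
Final time: 6:53

Final answer: 6:53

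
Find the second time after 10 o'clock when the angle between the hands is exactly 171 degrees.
At t minutes past 10:00, the hour hand is at 30 x 10 + 0.5t degrees and the minute hand is at 6t degrees.
The smaller angle between them is 171 degrees when |30H - 5.5t| = 171 or |30H - 5.5t| = 189.
With H = 10, solve 30 x 10 - 5.5t = +/- target for each target:
  t = (30 x 10 - 171) / 5.5 = 23.45
  t = (30 x 10 + 171) / 5.5 = 85.64 (outside (0, 60))
  t = (30 x 10 - 189) / 5.5 = 20.18
  t = (30 x 10 + 189) / 5.5 = 88.91 (outside (0, 60))
Valid solutions in (0, 60): {20.18, 23.45} minutes.
The second occurrence is t = 23.45 minutes.
The hands form a 171-degree angle at 23.45 minutes past 10:00.

Final answer: 23.45 minutes past 10:00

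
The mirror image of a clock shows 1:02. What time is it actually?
Reflection across the vertical (12-6) axis maps a hand at angle A degrees to (360 - A) degrees, which sends a reading of T minutes past 12:00 to (720 - T) minutes past 12:00.
Mirror reads 1:02 = 62 minutes past 12:00.
Actual time: (720 - 62) mod 720 = 658 minutes = 10:58.

Final answer: 10:58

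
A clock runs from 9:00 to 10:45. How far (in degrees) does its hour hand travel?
The hour hand moves 0.5 degrees per minute.
Time elapsed: 10:45 - 9:00 = 105 minutes
Angular displacement: 105 x 0.5 = 52.5 degrees

Final answer: 52.5 degrees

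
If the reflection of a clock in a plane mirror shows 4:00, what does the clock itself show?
Reflection across the vertical (12-6) axis maps a hand at angle A degrees to (360 - A) degrees, which sends a reading of T minutes past 12:00 to (720 - T) minutes past 12:00.
Mirror reads 4:00 = 240 minutes past 12:00.
Actual time: (720 - 240) mod 720 = 480 minutes = 8:00.

Final answer: 8:00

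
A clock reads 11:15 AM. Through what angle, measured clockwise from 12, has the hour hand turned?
The hour hand moves 30 degrees per hour and 0.5 degrees per minute.
At 11:15: (11) x 30 + 15 x 0.5 = 330 + 7.5 = 337.5 degrees

Final answer: 337.5 degrees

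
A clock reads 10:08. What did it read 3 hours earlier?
Starting time: 10:08 = 608 total minutes past 12:00
Subtracting: 3 hours = 180 minutes
608 - 180 = 428 minutes
= 7 hours and 8 minutes past 12:00 = 7:08

Final answer: 7:08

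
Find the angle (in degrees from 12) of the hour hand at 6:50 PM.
The hour hand moves 30 degrees per hour and 0.5 degrees per minute.
At 6:50: (6) x 30 + 50 x 0.5 = 180 + 25 = 205 degrees

Final answer: 205 degrees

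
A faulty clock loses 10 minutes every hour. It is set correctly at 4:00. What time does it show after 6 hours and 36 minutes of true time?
For every 60 true minutes, the faulty clock advances 60 - 10 = 50 minutes.
True elapsed: 6 hours and 36 minutes = 396 minutes.
Faulty clock advances: 396 x 50/60 = 330 minutes (drift: 66 minutes behind).
Shown time: 4:00 + 330 minutes = 9:30.

Final answer: 9:30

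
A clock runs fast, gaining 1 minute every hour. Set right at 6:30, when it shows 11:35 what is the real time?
For every 60 true minutes, the faulty clock advances 61 minutes, so 1 faulty-clock minute corresponds to 60/61 true minutes.
From 6:30 to 11:35 on the faulty dial is 305 minutes.
True elapsed: 305 x 60/61 = 300 minutes = 5 hours.
True time: 6:30 + 5 hours = 11:30.

Final answer: 11:30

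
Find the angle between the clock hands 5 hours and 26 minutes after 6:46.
First find the time 5 hours and 26 minutes after 6:46.
Total minutes: 6 x 60 + 46 + 5 x 60 + 26 = 732.
732 mod 720 = 12 minutes = 12:12.
Now compute the angle at 12:12:
Hour hand: 0 x 30 + 12 x 0.5 = 6 degrees
Minute hand: 12 x 6 = 72 degrees
Difference: |6 - 72| = 66 degrees
The angle is 66 degrees

Final answer: 66 degrees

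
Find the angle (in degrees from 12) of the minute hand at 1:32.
The minute hand moves 6 degrees per minute.
At 1:32: 32 x 6 = 192 degrees

Final answer: 192 degrees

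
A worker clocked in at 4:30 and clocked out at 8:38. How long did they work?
From 4:30 to 8:38:
(8 x 60 + 38) - (4 x 60 + 30) = 518 - 270 = 248 minutes
= 4 hours and 8 minutes

Final answer: 4 hours and 8 minutes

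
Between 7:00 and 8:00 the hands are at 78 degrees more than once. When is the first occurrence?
At t minutes past 7:00, the hour hand is at 30 x 7 + 0.5t degrees and the minute hand is at 6t degrees.
The smaller angle between them is 78 degrees when |30H - 5.5t| = 78 or |30H - 5.5t| = 282.
With H = 7, solve 30 x 7 - 5.5t = +/- target for each target:
  t = (30 x 7 - 78) / 5.5 = 24
  t = (30 x 7 + 78) / 5.5 = 52.36
  t = (30 x 7 - 282) / 5.5 = -13.09 (outside (0, 60))
  t = (30 x 7 + 282) / 5.5 = 89.45 (outside (0, 60))
Valid solutions in (0, 60): {24, 52.36} minutes.
The first occurrence is t = 24 minutes.
The hands form a 78-degree angle at 24 minutes past 7:00.

Final answer: 24 minutes past 7:00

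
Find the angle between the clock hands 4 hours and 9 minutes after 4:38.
First find the time 4 hours and 9 minutes after 4:38.
Total minutes: 4 x 60 + 38 + 4 x 60 + 9 = 527.
527 mod 720 = 527 minutes = 8:47.
Now compute the angle at 8:47:
Hour hand: 8 x 30 + 47 x 0.5 = 263.5 degrees
Minute hand: 47 x 6 = 282 degrees
Difference: |263.5 - 282| = 18.5 degrees
The angle is 18.5 degrees

Final answer: 18.5 degrees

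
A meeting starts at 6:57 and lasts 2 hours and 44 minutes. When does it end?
Starting time: 6:57
Adding 44 minutes to 57 minutes: 57 + 44 = 101 minutes = 1 hour and 41 minutes
Adding 2 hours: 6 + 2 + 1 (carry) = 9
Final time: 9:41

Final answer: 9:41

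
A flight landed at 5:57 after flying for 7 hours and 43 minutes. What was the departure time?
Starting time: 5:57 = 357 total minutes past 12:00
Subtracting: 7 hours and 43 minutes = 463 minutes
357 - 463 = -106 (negative, add 12 hours = 720) = 614 minutes
= 10 hours and 14 minutes past 12:00 = 10:14

Final answer: 10:14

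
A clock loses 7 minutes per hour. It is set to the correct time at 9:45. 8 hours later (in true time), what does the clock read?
For every 60 true minutes, the faulty clock advances 60 - 7 = 53 minutes.
True elapsed: 8 hours = 480 minutes.
Faulty clock advances: 480 x 53/60 = 424 minutes (drift: 56 minutes behind).
Shown time: 9:45 + 424 minutes = 4:49.

Final answer: 4:49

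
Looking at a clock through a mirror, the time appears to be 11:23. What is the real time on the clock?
Reflection across the vertical (12-6) axis maps a hand at angle A degrees to (360 - A) degrees, which sends a reading of T minutes past 12:00 to (720 - T) minutes past 12:00.
Mirror reads 11:23 = 683 minutes past 12:00.
Actual time: (720 - 683) mod 720 = 37 minutes = 12:37.

Final answer: 12:37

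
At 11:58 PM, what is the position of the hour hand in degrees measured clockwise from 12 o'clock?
The hour hand moves 30 degrees per hour and 0.5 degrees per minute.
At 11:58: (11) x 30 + 58 x 0.5 = 330 + 29 = 359 degrees

Final answer: 359 degrees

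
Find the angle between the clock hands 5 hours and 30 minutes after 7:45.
First find the time 5 hours and 30 minutes after 7:45.
Total minutes: 7 x 60 + 45 + 5 x 60 + 30 = 795.
795 mod 720 = 75 minutes = 1:15.
Now compute the angle at 1:15:
Hour hand: 1 x 30 + 15 x 0.5 = 37.5 degrees
Minute hand: 15 x 6 = 90 degrees
Difference: |37.5 - 90| = 52.5 degrees
The angle is 52.5 degrees

Final answer: 52.5 degrees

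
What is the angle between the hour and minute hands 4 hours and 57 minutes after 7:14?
First find the time 4 hours and 57 minutes after 7:14.
Total minutes: 7 x 60 + 14 + 4 x 60 + 57 = 731.
731 mod 720 = 11 minutes = 12:11.
Now compute the angle at 12:11:
Hour hand: 0 x 30 + 11 x 0.5 = 5.5 degrees
Minute hand: 11 x 6 = 66 degrees
Difference: |5.5 - 66| = 60.5 degrees
The angle is 60.5 degrees

Final answer: 60.5 degrees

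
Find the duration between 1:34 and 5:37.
From 1:34 to 5:37:
(5 x 60 + 37) - (1 x 60 + 34) = 337 - 94 = 243 minutes
= 4 hours and 3 minutes

Final answer: 4 hours and 3 minutes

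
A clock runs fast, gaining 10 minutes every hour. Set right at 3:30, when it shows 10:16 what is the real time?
For every 60 true minutes, the faulty clock advances 70 minutes, so 1 faulty-clock minute corresponds to 60/70 true minutes.
From 3:30 to 10:16 on the faulty dial is 406 minutes.
True elapsed: 406 x 60/70 = 348 minutes = 5 hours and 48 minutes.
True time: 3:30 + 5 hours and 48 minutes = 9:18.

Final answer: 9:18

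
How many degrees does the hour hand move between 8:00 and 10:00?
The hour hand moves 0.5 degrees per minute.
Time elapsed: 10:00 - 8:00 = 120 minutes
Angular displacement: 120 x 0.5 = 60 degrees

Final answer: 60 degrees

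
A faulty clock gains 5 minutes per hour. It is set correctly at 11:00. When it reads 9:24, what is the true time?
For every 60 true minutes, the faulty clock advances 65 minutes, so 1 faulty-clock minute corresponds to 60/65 true minutes.
From 11:00 to 9:24 on the faulty dial is 624 minutes.
True elapsed: 624 x 60/65 = 576 minutes = 9 hours and 36 minutes.
True time: 11:00 + 9 hours and 36 minutes = 8:36.

Final answer: 8:36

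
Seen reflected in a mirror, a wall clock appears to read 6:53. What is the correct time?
Reflection across the vertical (12-6) axis maps a hand at angle A degrees to (360 - A) degrees, which sends a reading of T minutes past 12:00 to (720 - T) minutes past 12:00.
Mirror reads 6:53 = 413 minutes past 12:00.
Actual time: (720 - 413) mod 720 = 307 minutes = 5:07.

Final answer: 5:07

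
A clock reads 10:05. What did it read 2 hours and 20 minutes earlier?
Starting time: 10:05 = 605 total minutes past 12:00
Subtracting: 2 hours and 20 minutes = 140 minutes
605 - 140 = 465 minutes
= 7 hours and 45 minutes past 12:00 = 7:45

Final answer: 7:45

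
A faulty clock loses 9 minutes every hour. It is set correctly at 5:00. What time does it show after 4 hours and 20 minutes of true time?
For every 60 true minutes, the faulty clock advances 60 - 9 = 51 minutes.
True elapsed: 4 hours and 20 minutes = 260 minutes.
Faulty clock advances: 260 x 51/60 = 221 minutes (drift: 39 minutes behind).
Shown time: 5:00 + 221 minutes = 8:41.

Final answer: 8:41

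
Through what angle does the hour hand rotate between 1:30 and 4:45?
The hour hand moves 0.5 degrees per minute.
Time elapsed: 4:45 - 1:30 = 195 minutes
Angular displacement: 195 x 0.5 = 97.5 degrees

Final answer: 97.5 degrees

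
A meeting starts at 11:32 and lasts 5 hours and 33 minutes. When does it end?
Starting time: 11:32
Adding 33 minutes to 32 minutes: 32 + 33 = 65 minutes = 1 hour and 5 minutes
Adding 5 hours: 11 + 5 + 1 (carry) = 17 - 12 = 5
Final time: 5:05

Final answer: 5:05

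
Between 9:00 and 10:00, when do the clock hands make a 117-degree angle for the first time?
At t minutes past 9:00, the hour hand is at 30 x 9 + 0.5t degrees and the minute hand is at 6t degrees.
The smaller angle between them is 117 degrees when |30H - 5.5t| = 117 or |30H - 5.5t| = 243.
With H = 9, solve 30 x 9 - 5.5t = +/- target for each target:
  t = (30 x 9 - 117) / 5.5 = 27.82
  t = (30 x 9 + 117) / 5.5 = 70.36 (outside (0, 60))
  t = (30 x 9 - 243) / 5.5 = 4.91
  t = (30 x 9 + 243) / 5.5 = 93.27 (outside (0, 60))
Valid solutions in (0, 60): {4.91, 27.82} minutes.
The first occurrence is t = 4.91 minutes.
The hands form a 117-degree angle at 4.91 minutes past 9:00.

Final answer: 4.91 minutes past 9:00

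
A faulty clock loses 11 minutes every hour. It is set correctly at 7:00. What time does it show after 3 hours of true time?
For every 60 true minutes, the faulty clock advances 60 - 11 = 49 minutes.
True elapsed: 3 hours = 180 minutes.
Faulty clock advances: 180 x 49/60 = 147 minutes (drift: 33 minutes behind).
Shown time: 7:00 + 147 minutes = 9:27.

Final answer: 9:27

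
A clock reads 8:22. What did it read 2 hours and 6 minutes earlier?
Starting time: 8:22 = 502 total minutes past 12:00
Subtracting: 2 hours and 6 minutes = 126 minutes
502 - 126 = 376 minutes
= 6 hours and 16 minutes past 12:00 = 6:16

Final answer: 6:16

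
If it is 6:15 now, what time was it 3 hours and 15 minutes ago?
Starting time: 6:15 = 375 total minutes past 12:00
Subtracting: 3 hours and 15 minutes = 195 minutes
375 - 195 = 180 minutes
= 3 hours past 12:00 = 3:00

Final answer: 3:00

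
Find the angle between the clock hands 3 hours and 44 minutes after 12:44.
First find the time 3 hours and 44 minutes after 12:44.
Total minutes: 12 x 60 + 44 + 3 x 60 + 44 = 988.
988 mod 720 = 268 minutes = 4:28.
Now compute the angle at 4:28:
Hour hand: 4 x 30 + 28 x 0.5 = 134 degrees
Minute hand: 28 x 6 = 168 degrees
Difference: |134 - 168| = 34 degrees
The angle is 34 degrees

Final answer: 34 degrees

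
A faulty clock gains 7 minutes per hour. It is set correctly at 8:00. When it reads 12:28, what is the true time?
For every 60 true minutes, the faulty clock advances 67 minutes, so 1 faulty-clock minute corresponds to 60/67 true minutes.
From 8:00 to 12:28 on the faulty dial is 268 minutes.
True elapsed: 268 x 60/67 = 240 minutes = 4 hours.
True time: 8:00 + 4 hours = 12:00.

Final answer: 12:00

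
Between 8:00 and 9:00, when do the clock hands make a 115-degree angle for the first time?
At t minutes past 8:00, the hour hand is at 30 x 8 + 0.5t degrees and the minute hand is at 6t degrees.
The smaller angle between them is 115 degrees when |30H - 5.5t| = 115 or |30H - 5.5t| = 245.
With H = 8, solve 30 x 8 - 5.5t = +/- target for each target:
  t = (30 x 8 - 115) / 5.5 = 22.73
  t = (30 x 8 + 115) / 5.5 = 64.55 (outside (0, 60))
  t = (30 x 8 - 245) / 5.5 = -0.91 (outside (0, 60))
  t = (30 x 8 + 245) / 5.5 = 88.18 (outside (0, 60))
Valid solutions in (0, 60): {22.73} minutes.
The first occurrence is t = 22.73 minutes.
The hands form a 115-degree angle at 22.73 minutes past 8:00.

Final answer: 22.73 minutes past 8:00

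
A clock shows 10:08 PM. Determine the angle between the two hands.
Hour hand position: 10 x 30 + 8 x 0.5 = 304 degrees
Minute hand position: 8 x 6 = 48 degrees
Difference: |304 - 48| = 256 degrees
Since 256 > 180, the smaller angle is 360 - 256 = 104 degrees

Final answer: 104 degrees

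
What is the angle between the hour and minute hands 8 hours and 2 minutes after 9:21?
First find the time 8 hours and 2 minutes after 9:21.
Total minutes: 9 x 60 + 21 + 8 x 60 + 2 = 1043.
1043 mod 720 = 323 minutes = 5:23.
Now compute the angle at 5:23:
Hour hand: 5 x 30 + 23 x 0.5 = 161.5 degrees
Minute hand: 23 x 6 = 138 degrees
Difference: |161.5 - 138| = 23.5 degrees
The angle is 23.5 degrees

Final answer: 23.5 degrees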